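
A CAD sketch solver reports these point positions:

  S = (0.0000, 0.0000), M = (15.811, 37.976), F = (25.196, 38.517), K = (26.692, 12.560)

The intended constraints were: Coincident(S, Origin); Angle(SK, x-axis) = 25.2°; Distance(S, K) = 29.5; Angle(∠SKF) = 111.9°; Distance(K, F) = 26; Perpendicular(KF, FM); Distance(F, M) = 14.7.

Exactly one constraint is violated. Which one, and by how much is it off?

Distance(F, M) = 14.7 — off by 5.30.

S = (0.00, 0.00) ✓; SK at 25.20° ✓; |SK| = 29.50 ✓; ∠SKF = 111.9° ✓; |KF| = 26.00 ✓; ∠(KF, FM) = 90.00° ✓; |FM| = 9.401 ✗.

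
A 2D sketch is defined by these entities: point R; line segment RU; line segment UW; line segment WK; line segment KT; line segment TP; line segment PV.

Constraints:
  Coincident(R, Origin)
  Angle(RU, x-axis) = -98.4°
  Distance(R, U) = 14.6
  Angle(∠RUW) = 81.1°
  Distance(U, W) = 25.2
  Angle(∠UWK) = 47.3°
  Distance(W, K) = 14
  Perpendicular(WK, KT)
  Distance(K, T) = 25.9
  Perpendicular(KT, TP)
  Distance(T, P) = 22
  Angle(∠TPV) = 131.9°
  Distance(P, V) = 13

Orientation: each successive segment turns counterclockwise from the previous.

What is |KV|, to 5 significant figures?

34.707

R is at the origin; RU runs at -98.4° with length 14.6, so U = (-2.1328, -14.443). ∠RUW = 81.1° gives UW at 0.50000° from the x-axis; with |UW| = 25.2, W = (23.066, -14.223). ∠UWK = 47.3° gives WK at 133.20° from the x-axis; with |WK| = 14.0, K = (13.483, -4.0179). The perpendicularity gives KT at right angles to WK, so KT runs at -136.80°; with |KT| = 25.9, T = (-5.3977, -21.748). KT is perpendicular to TP, so TP runs at -46.800°; with |TP| = 22.0, P = (9.6623, -37.785). ∠TPV = 131.9° gives PV at 1.3000° from the x-axis; with |PV| = 13.0, V = (22.659, -37.490). Then |KV| = |V − K| = 34.707.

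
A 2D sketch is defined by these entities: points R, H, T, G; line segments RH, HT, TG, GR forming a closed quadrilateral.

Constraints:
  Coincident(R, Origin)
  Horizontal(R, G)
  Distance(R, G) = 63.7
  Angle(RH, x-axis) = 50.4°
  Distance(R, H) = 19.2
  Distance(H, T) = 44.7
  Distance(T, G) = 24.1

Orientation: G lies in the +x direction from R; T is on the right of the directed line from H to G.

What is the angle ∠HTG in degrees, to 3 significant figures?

97.7°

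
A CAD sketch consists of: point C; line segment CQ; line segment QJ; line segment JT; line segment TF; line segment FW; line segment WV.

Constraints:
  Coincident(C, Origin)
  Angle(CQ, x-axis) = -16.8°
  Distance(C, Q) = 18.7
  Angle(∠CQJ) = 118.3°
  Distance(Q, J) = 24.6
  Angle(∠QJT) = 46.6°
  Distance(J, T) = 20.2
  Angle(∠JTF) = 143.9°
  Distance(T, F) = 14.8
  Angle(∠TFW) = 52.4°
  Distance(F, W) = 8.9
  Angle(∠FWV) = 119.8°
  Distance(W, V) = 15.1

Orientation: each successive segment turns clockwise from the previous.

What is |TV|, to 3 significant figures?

7.50

C is at the origin; CQ runs at -16.8° with length 18.7, so Q = (17.9, -5.40). ∠CQJ = 118.3° gives QJ at -78.5° from the x-axis; with |QJ| = 24.6, J = (22.8, -29.5). ∠QJT = 46.6° gives JT at 148° from the x-axis; with |JT| = 20.2, T = (5.66, -18.8). ∠JTF = 143.9° gives TF at 112° from the x-axis; with |TF| = 14.8, F = (0.113, -5.11). ∠TFW = 52.4° gives FW at -15.6° from the x-axis; with |FW| = 8.9, W = (8.69, -7.51). ∠FWV = 119.8° gives WV at -75.8° from the x-axis; with |WV| = 15.1, V = (12.4, -22.1). Then |TV| = |V − T| = 7.50.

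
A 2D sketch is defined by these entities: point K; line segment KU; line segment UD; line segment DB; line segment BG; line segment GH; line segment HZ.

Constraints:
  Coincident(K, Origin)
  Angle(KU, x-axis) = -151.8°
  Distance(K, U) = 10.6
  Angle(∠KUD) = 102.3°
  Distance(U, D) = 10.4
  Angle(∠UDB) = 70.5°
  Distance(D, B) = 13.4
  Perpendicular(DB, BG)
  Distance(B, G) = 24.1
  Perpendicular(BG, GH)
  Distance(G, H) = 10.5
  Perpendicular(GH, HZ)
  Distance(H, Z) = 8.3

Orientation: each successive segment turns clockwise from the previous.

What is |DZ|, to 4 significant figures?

16.06

K is at the origin; KU runs at -151.8° with length 10.6, so U = (-9.342, -5.009). ∠KUD = 102.3° gives UD at 130.5° from the x-axis; with |UD| = 10.4, D = (-16.10, 2.899). ∠UDB = 70.5° gives DB at 21.00° from the x-axis; with |DB| = 13.4, B = (-3.586, 7.701). DB ⟂ BG, so BG runs at -69.00°; with |BG| = 24.1, G = (5.051, -14.80). BG ⟂ GH, so GH runs at -159.0°; with |GH| = 10.5, H = (-4.752, -18.56). The perpendicularity gives HZ at right angles to GH, so HZ runs at 111.0°; with |HZ| = 8.3, Z = (-7.726, -10.81). Then |DZ| = |Z − D| = 16.06.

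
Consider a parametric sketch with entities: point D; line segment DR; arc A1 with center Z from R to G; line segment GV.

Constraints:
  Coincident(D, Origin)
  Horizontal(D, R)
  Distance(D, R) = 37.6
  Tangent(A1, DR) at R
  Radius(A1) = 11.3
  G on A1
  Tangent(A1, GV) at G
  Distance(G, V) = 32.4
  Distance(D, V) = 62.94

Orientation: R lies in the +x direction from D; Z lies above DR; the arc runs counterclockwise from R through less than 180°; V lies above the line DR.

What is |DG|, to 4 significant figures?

50.47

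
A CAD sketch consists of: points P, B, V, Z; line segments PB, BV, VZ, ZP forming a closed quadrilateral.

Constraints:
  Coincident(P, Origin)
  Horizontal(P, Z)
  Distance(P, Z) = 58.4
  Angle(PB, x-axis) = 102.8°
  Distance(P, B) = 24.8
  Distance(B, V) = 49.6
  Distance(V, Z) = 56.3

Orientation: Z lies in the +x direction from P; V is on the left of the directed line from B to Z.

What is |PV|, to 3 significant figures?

62.8

Checks: |BV| = 49.60 ✓; |VZ| = 56.30 ✓.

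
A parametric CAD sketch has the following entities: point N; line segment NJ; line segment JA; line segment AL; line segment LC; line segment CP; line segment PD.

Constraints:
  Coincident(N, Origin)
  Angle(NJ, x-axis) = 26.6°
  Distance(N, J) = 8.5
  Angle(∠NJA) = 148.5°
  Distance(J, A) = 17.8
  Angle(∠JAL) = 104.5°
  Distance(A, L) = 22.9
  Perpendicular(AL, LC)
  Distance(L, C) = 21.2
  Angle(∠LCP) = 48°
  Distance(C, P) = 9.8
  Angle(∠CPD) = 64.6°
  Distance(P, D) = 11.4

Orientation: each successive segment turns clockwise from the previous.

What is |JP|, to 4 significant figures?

20.24

N is at the origin; NJ runs at 26.6° with length 8.5, so J = (7.600, 3.806). ∠NJA = 148.5° gives JA at -4.900° from the x-axis; with |JA| = 17.8, A = (25.34, 2.286). ∠JAL = 104.5° gives AL at -80.40° from the x-axis; with |AL| = 22.9, L = (29.15, -20.29). The perpendicularity gives LC at right angles to AL, so LC runs at -170.4°; with |LC| = 21.2, C = (8.251, -23.83). ∠LCP = 48.0° gives CP at 57.60° from the x-axis; with |CP| = 9.8, P = (13.50, -15.55). Then |JP| = |P − J| = 20.24.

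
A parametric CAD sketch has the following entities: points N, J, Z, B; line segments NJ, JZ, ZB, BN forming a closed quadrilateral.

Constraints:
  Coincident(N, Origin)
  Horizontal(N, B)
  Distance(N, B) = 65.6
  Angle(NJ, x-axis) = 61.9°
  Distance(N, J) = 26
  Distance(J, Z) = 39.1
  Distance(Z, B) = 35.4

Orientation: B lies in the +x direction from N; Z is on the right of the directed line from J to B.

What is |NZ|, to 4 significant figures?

33.71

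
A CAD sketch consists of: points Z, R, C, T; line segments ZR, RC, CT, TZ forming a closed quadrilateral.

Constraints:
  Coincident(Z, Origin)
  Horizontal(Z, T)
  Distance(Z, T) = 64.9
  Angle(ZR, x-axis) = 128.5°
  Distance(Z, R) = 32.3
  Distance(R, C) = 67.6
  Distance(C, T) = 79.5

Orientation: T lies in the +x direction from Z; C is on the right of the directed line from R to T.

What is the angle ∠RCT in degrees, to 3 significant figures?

73.7°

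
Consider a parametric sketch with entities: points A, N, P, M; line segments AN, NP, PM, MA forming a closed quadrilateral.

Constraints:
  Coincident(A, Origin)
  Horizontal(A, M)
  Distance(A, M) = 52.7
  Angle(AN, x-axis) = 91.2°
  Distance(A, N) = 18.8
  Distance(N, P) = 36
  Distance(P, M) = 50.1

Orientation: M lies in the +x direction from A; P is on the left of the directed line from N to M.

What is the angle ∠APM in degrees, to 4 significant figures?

63.34°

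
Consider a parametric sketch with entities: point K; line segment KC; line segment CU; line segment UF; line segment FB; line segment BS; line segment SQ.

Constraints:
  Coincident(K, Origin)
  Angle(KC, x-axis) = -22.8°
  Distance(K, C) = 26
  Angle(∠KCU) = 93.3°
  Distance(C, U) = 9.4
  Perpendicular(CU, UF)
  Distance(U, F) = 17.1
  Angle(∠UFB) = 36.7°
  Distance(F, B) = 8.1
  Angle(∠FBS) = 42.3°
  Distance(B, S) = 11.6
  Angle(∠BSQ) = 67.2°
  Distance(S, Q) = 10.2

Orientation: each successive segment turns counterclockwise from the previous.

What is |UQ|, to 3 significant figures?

21.3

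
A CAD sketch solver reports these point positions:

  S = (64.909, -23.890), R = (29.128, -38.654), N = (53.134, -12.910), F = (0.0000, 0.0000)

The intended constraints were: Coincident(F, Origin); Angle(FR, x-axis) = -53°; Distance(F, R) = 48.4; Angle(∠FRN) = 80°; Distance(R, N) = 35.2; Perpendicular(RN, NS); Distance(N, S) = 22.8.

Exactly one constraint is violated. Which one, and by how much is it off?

Distance(N, S) = 22.8 — off by 6.70.

F = (0.00, 0.00) ✓; FR at -53.00° ✓; |FR| = 48.40 ✓; ∠FRN = 80.00° ✓; |RN| = 35.20 ✓; ∠(RN, NS) = 90.00° ✓; |NS| = 16.10 ✗.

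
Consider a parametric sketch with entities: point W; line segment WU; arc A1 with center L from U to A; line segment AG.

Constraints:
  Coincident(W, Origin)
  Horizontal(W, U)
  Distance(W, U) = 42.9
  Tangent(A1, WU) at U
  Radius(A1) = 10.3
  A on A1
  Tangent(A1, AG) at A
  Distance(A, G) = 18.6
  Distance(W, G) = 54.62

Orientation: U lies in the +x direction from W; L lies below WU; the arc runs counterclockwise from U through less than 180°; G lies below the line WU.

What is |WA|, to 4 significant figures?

37.87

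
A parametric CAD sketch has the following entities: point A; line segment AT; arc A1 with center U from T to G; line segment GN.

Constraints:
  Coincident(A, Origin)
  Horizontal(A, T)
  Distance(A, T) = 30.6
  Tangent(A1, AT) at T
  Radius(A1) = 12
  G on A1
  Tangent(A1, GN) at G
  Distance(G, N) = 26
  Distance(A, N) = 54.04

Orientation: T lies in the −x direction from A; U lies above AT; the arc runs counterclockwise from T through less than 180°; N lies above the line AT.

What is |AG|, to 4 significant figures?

28.31

Checks: |UG| = 12.00 ✓; ∠(UG, GN) = 90.00° ✓; |GN| = 26.00 ✓; |AN| = 54.04 ✓.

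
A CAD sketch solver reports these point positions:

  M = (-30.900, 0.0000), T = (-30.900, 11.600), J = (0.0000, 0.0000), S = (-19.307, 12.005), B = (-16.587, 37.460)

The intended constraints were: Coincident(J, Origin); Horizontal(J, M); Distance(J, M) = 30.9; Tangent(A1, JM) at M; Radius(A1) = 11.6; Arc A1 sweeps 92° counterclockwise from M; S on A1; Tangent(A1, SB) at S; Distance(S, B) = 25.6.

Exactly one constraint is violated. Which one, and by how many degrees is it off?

Tangent(A1, SB) at S — off by 8.10°.

J = (0.00, 0.00) ✓; J.y = 0.00, M.y = 0.00 ✓; |JM| = 30.90 ✓; ∠(TM, MJ) = 90.00° ✓; |TM| = 11.60 ✓; bearing(T→S) − bearing(T→M) = 92.00° ✓; |TS| = 11.60 ✓; ∠(TS, SB) = 98.10° ✗; |SB| = 25.60 ✓.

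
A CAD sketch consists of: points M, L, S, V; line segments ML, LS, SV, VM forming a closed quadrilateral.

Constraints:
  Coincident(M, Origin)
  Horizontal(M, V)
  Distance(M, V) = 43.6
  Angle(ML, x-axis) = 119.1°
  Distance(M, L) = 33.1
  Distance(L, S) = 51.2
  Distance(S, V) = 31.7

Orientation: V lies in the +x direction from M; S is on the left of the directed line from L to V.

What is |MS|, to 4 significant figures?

46.50

M is at the origin; M and V share the same y with |MV| = 43.6 and V in +x, so V = (43.6, 0). ML runs at 119.1° with |ML| = 33.1, so L = (-16.10, 28.92). S is determined by |LS| = 51.2 and |SV| = 31.7 together: it lies at the intersection of circle(L, 51.2) and circle(V, 31.7). With |LV| = 66.33, the foot of the radical line on LV is 45.35 from L and the perpendicular offset is √(51.2² − 45.35²) = 23.76. Taking the left-of-LV solution: S = (35.08, 30.53).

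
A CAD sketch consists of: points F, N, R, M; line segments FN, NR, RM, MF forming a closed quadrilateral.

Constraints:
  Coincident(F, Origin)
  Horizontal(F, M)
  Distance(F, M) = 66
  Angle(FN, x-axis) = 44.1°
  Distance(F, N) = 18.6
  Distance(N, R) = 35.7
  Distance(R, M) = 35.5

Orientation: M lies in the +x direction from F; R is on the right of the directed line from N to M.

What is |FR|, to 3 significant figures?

37.8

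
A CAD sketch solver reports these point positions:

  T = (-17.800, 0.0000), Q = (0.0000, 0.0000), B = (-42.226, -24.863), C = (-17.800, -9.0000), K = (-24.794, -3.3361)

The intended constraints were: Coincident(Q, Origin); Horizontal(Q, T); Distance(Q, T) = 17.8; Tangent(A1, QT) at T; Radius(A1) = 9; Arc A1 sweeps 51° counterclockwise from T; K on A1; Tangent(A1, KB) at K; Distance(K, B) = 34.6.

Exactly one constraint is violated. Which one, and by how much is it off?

Distance(K, B) = 34.6 — off by 6.90.

Q = (0.00, 0.00) ✓; Q.y = 0.00, T.y = 0.00 ✓; |QT| = 17.80 ✓; ∠(CT, TQ) = 90.00° ✓; |CT| = 9.000 ✓; bearing(C→K) − bearing(C→T) = 51.00° ✓; |CK| = 9.000 ✓; ∠(CK, KB) = 90.00° ✓; |KB| = 27.70 ✗.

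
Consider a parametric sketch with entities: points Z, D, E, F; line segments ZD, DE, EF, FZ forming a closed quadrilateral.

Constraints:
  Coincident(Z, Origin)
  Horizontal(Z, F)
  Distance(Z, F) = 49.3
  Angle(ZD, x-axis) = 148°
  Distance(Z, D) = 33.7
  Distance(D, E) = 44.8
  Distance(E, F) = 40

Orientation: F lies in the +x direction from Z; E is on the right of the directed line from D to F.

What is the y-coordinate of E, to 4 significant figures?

-5.459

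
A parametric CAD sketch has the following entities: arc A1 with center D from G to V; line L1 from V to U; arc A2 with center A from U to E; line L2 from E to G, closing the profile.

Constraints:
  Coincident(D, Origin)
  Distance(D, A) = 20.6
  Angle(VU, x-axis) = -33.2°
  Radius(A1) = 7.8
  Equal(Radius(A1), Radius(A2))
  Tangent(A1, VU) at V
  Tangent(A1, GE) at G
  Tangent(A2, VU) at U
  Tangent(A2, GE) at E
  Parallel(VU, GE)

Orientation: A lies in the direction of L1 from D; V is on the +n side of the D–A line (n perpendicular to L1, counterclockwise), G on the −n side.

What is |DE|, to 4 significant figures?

22.03

Tangency of A1 to both parallel lines with radius 7.8 puts V and G at D ± 7.8·n: V = (4.271, 6.527), G = (-4.271, -6.527). Equal radii place U and E the same way about A: U = A + 7.8·n = (21.51, -4.753), E = A − 7.8·n = (12.97, -17.81). Then |DE| = |E − D| = 22.03.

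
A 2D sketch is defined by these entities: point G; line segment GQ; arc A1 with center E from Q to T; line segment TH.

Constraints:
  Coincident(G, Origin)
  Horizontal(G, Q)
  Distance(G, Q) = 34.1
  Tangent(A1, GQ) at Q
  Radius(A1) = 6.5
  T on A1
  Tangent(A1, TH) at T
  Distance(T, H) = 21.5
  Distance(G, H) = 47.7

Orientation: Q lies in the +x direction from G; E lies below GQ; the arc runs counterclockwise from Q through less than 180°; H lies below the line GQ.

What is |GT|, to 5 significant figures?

29.869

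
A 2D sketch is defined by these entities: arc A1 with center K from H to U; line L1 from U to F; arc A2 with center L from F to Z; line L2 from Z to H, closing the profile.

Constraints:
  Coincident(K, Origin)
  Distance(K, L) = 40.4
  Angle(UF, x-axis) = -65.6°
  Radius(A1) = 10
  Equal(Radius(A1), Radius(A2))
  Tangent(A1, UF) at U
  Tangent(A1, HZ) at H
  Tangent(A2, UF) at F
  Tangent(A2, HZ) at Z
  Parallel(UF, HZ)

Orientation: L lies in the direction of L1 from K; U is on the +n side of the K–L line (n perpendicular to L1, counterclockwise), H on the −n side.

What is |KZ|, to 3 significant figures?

41.6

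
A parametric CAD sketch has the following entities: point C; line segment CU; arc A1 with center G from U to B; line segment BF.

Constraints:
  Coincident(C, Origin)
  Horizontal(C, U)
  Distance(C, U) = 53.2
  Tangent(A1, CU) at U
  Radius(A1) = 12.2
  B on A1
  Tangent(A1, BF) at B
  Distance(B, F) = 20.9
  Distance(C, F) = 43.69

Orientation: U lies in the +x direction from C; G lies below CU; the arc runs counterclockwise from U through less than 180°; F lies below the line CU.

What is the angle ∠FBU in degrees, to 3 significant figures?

146°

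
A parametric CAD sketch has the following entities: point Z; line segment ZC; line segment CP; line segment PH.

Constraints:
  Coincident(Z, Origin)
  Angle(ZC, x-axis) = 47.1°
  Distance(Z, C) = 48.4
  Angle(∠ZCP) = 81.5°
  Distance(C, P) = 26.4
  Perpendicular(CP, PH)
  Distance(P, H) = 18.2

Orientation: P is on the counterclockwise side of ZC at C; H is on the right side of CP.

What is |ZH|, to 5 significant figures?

68.815

∠ZCP = 81.5°, so CP runs at 47.1° + (180° − 81.5°) = 145.60° from the x-axis; with |CP| = 26.4, P = C + 26.4·(cos 145.60°, sin 145.60°) = (11.164, 50.370). The perpendicularity gives PH at right angles to CP; with |PH| = 18.2 on the right of CP, H = P + 18.2·(0.56497, 0.82511) = (21.446, 65.387). Then |ZH| = |H − Z| = 68.815.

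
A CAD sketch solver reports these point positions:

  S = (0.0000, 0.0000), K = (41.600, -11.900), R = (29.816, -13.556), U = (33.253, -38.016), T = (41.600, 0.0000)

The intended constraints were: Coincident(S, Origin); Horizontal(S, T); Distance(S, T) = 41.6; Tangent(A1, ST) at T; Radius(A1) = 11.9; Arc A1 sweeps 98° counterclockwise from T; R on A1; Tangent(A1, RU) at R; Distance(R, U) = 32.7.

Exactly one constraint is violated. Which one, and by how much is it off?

Distance(R, U) = 32.7 — off by 8.00.

S = (0.00, 0.00) ✓; S.y = 0.00, T.y = 0.00 ✓; |ST| = 41.60 ✓; ∠(KT, TS) = 90.00° ✓; |KT| = 11.90 ✓; bearing(K→R) − bearing(K→T) = 98.00° ✓; |KR| = 11.90 ✓; ∠(KR, RU) = 90.00° ✓; |RU| = 24.70 ✗.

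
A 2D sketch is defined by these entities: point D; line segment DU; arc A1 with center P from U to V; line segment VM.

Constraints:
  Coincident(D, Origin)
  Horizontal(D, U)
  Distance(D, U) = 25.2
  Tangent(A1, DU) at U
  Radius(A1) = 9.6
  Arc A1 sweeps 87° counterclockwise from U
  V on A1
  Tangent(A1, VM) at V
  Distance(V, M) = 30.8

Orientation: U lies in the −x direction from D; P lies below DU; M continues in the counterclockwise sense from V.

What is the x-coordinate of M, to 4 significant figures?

-36.40

D is at the origin; DU is horizontal with |DU| = 25.2 and U on the −x side, so U = (-25.20, 0.000). The tangent condition forces PU to be normal to DU, so P = U + (0, -9.6) = (-25.20, -9.600). On A1, U sits at bearing 90° from P; an 87° counterclockwise sweep puts V at bearing 177°, so V = P + 9.6·(cos 177°, sin 177°) = (-34.79, -9.098). Tangency of A1 to VM means the radius PV is perpendicular to VM, so VM runs along (−sin 177°, cos 177°); with |VM| = 30.8, M = (-36.40, -39.86). So M.x = -36.40.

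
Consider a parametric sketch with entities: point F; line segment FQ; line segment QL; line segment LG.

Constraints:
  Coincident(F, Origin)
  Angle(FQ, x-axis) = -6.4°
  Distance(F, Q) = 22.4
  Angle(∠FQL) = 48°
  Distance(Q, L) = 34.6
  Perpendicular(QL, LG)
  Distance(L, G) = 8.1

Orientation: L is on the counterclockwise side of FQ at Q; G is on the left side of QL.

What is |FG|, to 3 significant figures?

21.4

F is at the origin; FQ runs at -6.4° with length 22.4, so Q = 22.4·(cos -6.4°, sin -6.4°) = (22.3, -2.50). ∠FQL = 48.0°, so QL runs at -6.4° + (180° − 48.0°) = 126° from the x-axis; with |QL| = 34.6, L = Q + 34.6·(cos 126°, sin 126°) = (2.12, 25.6). QL is perpendicular to LG; with |LG| = 8.1 on the left of QL, G = L + 8.1·(-0.813, -0.582) = (-4.47, 20.9). Then |FG| = |G − F| = 21.4.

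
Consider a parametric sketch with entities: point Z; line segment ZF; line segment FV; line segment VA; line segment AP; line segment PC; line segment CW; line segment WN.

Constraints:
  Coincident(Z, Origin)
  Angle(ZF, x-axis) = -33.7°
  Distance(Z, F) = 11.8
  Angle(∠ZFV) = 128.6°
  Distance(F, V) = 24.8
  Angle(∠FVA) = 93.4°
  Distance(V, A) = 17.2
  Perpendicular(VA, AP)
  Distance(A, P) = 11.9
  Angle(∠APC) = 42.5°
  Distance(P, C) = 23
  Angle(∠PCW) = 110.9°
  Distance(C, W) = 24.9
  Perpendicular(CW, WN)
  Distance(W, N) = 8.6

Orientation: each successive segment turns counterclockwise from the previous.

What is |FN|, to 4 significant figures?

53.00

Z is at the origin; ZF runs at -33.7° with length 11.8, so F = (9.817, -6.547). ∠ZFV = 128.6° gives FV at 17.70° from the x-axis; with |FV| = 24.8, V = (33.44, 0.9929). ∠FVA = 93.4° gives VA at 104.3° from the x-axis; with |VA| = 17.2, A = (29.19, 17.66). VA ⟂ AP, so AP runs at -165.7°; with |AP| = 11.9, P = (17.66, 14.72). ∠APC = 42.5° gives PC at -28.20° from the x-axis; with |PC| = 23.0, C = (37.93, 3.852). ∠PCW = 110.9° gives CW at 40.90° from the x-axis; with |CW| = 24.9, W = (56.75, 20.16). CW ⟂ WN, so WN runs at 130.9°; with |WN| = 8.6, N = (51.12, 26.66). Then |FN| = |N − F| = 53.00.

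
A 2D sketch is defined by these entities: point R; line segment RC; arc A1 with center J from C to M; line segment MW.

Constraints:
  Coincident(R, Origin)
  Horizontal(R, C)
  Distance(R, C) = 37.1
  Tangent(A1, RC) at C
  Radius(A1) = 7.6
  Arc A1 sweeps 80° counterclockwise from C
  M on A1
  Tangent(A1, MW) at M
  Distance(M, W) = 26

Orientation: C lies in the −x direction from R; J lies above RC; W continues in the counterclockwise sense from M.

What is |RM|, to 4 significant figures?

30.27

R is at the origin; R and C share the same y with |RC| = 37.1 and C on the −x side, so C = (-37.10, 0.000). A1 meets RC tangentially, so JC is at right angles to RC, so J = C + (0, 7.6) = (-37.10, 7.600). On A1, C sits at bearing -90° from J; an 80° counterclockwise sweep puts M at bearing -10°, so M = J + 7.6·(cos -10°, sin -10°) = (-29.62, 6.280). Then |RM| = |M − R| = 30.27.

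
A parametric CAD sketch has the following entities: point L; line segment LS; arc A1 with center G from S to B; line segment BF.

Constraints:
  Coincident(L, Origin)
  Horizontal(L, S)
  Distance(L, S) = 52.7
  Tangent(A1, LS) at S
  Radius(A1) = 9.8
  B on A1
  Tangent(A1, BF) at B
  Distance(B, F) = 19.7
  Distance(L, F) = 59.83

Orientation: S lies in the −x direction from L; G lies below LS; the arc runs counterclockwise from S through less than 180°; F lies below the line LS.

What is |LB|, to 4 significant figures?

62.85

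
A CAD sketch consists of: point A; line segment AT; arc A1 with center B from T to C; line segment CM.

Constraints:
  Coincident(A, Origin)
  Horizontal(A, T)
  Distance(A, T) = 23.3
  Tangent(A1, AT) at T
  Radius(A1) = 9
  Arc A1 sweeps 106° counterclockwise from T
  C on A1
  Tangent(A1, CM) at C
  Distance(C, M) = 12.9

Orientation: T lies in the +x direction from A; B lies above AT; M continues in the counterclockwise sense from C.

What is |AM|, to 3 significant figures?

37.1

A is at the origin; AT is horizontal with |AT| = 23.3 and T on the +x side, so T = (23.3, 0.00). The tangent condition forces BT to be normal to AT, so B = T + (0, 9) = (23.3, 9.00). On A1, T sits at bearing -90° from B; a 106° counterclockwise sweep puts C at bearing 16°, so C = B + 9.0·(cos 16°, sin 16°) = (32.0, 11.5). Tangency of A1 to CM means the radius BC is perpendicular to CM, so CM runs along (−sin 16°, cos 16°); with |CM| = 12.9, M = (28.4, 23.9). Then |AM| = |M − A| = 37.1.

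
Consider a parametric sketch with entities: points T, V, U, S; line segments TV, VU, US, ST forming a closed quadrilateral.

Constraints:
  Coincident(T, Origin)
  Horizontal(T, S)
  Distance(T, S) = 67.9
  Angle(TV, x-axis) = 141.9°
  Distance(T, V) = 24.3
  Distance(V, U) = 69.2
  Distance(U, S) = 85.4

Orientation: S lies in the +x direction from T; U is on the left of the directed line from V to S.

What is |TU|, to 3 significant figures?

74.4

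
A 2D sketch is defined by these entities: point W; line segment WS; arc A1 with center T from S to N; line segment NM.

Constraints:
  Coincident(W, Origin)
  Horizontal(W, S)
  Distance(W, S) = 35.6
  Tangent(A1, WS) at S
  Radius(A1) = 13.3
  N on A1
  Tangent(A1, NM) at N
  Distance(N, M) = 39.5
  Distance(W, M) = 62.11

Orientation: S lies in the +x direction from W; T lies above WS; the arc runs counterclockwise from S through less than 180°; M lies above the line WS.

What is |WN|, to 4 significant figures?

51.24

Checks: |TN| = 13.30 ✓; ∠(TN, NM) = 90.00° ✓; |NM| = 39.50 ✓; |WM| = 62.11 ✓.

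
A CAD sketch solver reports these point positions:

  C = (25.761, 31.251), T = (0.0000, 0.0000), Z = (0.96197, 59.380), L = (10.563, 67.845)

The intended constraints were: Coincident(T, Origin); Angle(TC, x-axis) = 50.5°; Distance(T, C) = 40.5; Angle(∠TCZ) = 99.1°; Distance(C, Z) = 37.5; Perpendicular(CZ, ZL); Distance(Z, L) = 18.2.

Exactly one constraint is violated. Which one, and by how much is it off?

Distance(Z, L) = 18.2 — off by 5.40.

T = (0.00, 0.00) ✓; TC at 50.50° ✓; |TC| = 40.50 ✓; ∠TCZ = 99.10° ✓; |CZ| = 37.50 ✓; ∠(CZ, ZL) = 90.00° ✓; |ZL| = 12.80 ✗.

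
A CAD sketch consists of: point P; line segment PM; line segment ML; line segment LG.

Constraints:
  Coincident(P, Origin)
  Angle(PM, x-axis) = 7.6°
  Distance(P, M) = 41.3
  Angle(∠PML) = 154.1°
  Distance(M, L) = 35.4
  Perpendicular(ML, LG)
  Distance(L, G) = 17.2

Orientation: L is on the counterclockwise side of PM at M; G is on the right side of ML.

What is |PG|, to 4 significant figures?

80.66

P is at the origin; PM runs at 7.6° with length 41.3, so M = 41.3·(cos 7.6°, sin 7.6°) = (40.94, 5.462). ∠PML = 154.1°, so ML runs at 7.6° + (180° − 154.1°) = 33.50° from the x-axis; with |ML| = 35.4, L = M + 35.4·(cos 33.50°, sin 33.50°) = (70.46, 25.00). The perpendicularity gives LG at right angles to ML; with |LG| = 17.2 on the right of ML, G = L + 17.2·(0.5519, -0.8339) = (79.95, 10.66). Then |PG| = |G − P| = 80.66.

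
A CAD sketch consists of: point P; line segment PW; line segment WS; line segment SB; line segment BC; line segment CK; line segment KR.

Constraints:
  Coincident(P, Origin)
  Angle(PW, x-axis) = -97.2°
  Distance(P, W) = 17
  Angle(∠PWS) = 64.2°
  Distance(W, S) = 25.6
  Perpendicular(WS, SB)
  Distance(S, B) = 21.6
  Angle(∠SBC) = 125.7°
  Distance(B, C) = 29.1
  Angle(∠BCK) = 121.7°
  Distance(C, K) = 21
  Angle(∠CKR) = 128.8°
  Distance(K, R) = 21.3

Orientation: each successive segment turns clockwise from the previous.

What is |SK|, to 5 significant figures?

52.740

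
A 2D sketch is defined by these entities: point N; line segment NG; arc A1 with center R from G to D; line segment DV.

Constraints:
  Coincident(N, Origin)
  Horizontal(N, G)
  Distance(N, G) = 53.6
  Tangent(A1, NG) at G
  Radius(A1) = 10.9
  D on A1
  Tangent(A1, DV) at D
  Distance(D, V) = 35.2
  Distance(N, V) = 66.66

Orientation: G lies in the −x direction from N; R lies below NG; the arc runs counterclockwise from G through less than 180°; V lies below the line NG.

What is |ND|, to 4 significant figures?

65.25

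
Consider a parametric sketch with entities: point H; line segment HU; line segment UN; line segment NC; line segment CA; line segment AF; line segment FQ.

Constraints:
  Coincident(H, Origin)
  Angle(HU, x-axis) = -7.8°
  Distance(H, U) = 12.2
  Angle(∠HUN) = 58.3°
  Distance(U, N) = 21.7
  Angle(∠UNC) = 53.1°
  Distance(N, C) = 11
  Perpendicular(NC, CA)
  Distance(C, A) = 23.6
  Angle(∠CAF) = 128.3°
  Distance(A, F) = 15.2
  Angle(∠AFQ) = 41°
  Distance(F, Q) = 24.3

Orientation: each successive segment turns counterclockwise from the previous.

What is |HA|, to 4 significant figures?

18.76

H is at the origin; HU runs at -7.8° with length 12.2, so U = (12.09, -1.656). ∠HUN = 58.3° gives UN at 113.9° from the x-axis; with |UN| = 21.7, N = (3.296, 18.18). ∠UNC = 53.1° gives NC at -119.2° from the x-axis; with |NC| = 11.0, C = (-2.071, 8.581). NC is perpendicular to CA, so CA runs at -29.20°; with |CA| = 23.6, A = (18.53, -2.932). Then |HA| = |A − H| = 18.76.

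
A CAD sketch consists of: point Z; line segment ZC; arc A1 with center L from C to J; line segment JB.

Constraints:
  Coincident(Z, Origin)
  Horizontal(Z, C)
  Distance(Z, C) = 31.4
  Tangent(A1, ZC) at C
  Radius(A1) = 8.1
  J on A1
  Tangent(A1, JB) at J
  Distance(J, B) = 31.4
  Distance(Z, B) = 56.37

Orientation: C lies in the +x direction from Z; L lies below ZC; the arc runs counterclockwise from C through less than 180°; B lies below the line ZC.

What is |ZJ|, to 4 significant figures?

27.33

Checks: |LJ| = 8.100 ✓; ∠(LJ, JB) = 90.00° ✓; |JB| = 31.40 ✓; |ZB| = 56.37 ✓.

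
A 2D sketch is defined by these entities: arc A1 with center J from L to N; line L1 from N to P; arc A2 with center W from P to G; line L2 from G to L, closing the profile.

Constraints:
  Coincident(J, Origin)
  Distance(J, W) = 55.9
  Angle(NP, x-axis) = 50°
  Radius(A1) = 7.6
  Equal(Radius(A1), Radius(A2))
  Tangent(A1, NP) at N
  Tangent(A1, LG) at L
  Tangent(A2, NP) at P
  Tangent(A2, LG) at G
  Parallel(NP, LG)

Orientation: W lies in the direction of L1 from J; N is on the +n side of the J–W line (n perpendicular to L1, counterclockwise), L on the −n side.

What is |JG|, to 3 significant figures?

56.4

Tangency of A1 to both parallel lines with radius 7.6 puts N and L at J ± 7.6·n: N = (-5.82, 4.89), L = (5.82, -4.89). Equal radii place P and G the same way about W: P = W + 7.6·n = (30.1, 47.7), G = W − 7.6·n = (41.8, 37.9). Then |JG| = |G − J| = 56.4.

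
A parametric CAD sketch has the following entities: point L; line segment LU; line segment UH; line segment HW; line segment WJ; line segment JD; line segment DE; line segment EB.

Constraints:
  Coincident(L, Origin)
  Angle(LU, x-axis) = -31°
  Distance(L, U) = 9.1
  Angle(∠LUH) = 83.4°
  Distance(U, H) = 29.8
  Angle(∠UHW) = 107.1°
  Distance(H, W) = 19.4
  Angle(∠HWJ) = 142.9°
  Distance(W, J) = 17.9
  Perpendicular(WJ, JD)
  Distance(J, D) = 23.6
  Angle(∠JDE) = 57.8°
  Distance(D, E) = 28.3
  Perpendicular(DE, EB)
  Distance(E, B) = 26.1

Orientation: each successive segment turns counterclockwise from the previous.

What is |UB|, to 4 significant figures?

54.87

L is at the origin; LU runs at -31.0° with length 9.1, so U = (7.800, -4.687). ∠LUH = 83.4° gives UH at 65.60° from the x-axis; with |UH| = 29.8, H = (20.11, 22.45). ∠UHW = 107.1° gives HW at 138.5° from the x-axis; with |HW| = 19.4, W = (5.581, 35.31). ∠HWJ = 142.9° gives WJ at 175.6° from the x-axis; with |WJ| = 17.9, J = (-12.27, 36.68). WJ ⟂ JD, so JD runs at -94.40°; with |JD| = 23.6, D = (-14.08, 13.15). ∠JDE = 57.8° gives DE at 27.80° from the x-axis; with |DE| = 28.3, E = (10.96, 26.35). The perpendicularity gives EB at right angles to DE, so EB runs at 117.8°; with |EB| = 26.1, B = (-1.216, 49.44). Then |UB| = |B − U| = 54.87.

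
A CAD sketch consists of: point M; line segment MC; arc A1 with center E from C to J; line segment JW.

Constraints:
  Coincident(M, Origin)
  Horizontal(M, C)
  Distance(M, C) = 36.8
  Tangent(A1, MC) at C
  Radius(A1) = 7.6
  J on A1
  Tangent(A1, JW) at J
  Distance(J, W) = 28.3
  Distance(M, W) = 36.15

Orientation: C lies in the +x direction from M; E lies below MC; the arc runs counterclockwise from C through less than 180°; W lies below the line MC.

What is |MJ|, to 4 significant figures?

30.15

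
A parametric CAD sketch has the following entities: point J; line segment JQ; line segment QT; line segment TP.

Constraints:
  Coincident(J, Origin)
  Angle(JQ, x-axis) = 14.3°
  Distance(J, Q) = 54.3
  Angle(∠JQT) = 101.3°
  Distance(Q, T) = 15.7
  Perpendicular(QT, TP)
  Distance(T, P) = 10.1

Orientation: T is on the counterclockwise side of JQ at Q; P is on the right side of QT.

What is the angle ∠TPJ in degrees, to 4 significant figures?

22.58°

J is at the origin; JQ runs at 14.3° with length 54.3, so Q = 54.3·(cos 14.3°, sin 14.3°) = (52.62, 13.41). ∠JQT = 101.3°, so QT runs at 14.3° + (180° − 101.3°) = 93.00° from the x-axis; with |QT| = 15.7, T = Q + 15.7·(cos 93.00°, sin 93.00°) = (51.80, 29.09). The perpendicularity gives TP at right angles to QT; with |TP| = 10.1 on the right of QT, P = T + 10.1·(0.9986, 0.05234) = (61.88, 29.62). Then cos ∠TPJ = PT·PJ / (|PT||PJ|), giving 22.58°.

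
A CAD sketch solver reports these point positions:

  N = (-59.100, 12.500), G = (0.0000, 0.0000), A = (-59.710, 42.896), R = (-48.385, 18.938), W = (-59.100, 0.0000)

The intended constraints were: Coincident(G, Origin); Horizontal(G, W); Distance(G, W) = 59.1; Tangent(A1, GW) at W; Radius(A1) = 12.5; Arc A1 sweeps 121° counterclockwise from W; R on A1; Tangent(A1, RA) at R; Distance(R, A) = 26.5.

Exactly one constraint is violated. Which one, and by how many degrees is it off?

Tangent(A1, RA) at R — off by 5.70°.

G = (0.00, 0.00) ✓; G.y = 0.00, W.y = 0.00 ✓; |GW| = 59.10 ✓; ∠(NW, WG) = 90.00° ✓; |NW| = 12.50 ✓; bearing(N→R) − bearing(N→W) = 121.0° ✓; |NR| = 12.50 ✓; ∠(NR, RA) = 95.70° ✗; |RA| = 26.50 ✓.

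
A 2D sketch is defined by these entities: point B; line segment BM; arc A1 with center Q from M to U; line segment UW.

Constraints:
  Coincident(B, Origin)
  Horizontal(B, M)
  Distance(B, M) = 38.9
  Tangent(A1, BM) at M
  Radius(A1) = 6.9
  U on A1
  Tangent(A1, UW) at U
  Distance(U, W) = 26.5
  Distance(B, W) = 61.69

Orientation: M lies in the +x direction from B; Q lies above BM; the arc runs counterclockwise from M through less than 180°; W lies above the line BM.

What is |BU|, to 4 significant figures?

45.66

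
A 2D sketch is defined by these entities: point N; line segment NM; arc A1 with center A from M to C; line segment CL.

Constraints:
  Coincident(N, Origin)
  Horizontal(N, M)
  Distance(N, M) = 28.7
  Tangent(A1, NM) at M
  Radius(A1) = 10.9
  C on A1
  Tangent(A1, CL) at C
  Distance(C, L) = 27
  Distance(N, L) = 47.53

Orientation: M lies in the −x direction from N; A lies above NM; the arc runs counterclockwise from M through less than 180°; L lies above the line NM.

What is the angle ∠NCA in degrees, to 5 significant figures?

126.16°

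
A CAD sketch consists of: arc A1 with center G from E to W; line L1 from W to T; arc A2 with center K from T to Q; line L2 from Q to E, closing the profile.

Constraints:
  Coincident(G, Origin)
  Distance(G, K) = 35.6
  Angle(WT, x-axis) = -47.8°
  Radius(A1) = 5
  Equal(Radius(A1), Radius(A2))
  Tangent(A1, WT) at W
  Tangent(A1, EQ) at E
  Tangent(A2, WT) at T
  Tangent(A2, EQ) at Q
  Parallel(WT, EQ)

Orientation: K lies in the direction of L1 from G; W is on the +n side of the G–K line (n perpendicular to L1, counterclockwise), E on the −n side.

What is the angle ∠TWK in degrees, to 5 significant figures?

7.9949°

The slot axis is L1's direction at -47.8°, so u = (cos -47.8°, sin -47.8°) = (0.67172, -0.74080) and n = (−sin -47.8°, cos -47.8°) = (0.74080, 0.67172). G is at the origin and K lies 35.6 along u from G, so K = 35.6·u = (23.913, -26.373). Tangency of A1 to both parallel lines with radius 5.0 puts W and E at G ± 5.0·n: W = (3.7040, 3.3586), E = (-3.7040, -3.3586). Equal radii place T and Q the same way about K: T = K + 5.0·n = (27.617, -23.014), Q = K − 5.0·n = (20.209, -29.731). Then cos ∠TWK = WT·WK / (|WT||WK|), giving 7.9949°.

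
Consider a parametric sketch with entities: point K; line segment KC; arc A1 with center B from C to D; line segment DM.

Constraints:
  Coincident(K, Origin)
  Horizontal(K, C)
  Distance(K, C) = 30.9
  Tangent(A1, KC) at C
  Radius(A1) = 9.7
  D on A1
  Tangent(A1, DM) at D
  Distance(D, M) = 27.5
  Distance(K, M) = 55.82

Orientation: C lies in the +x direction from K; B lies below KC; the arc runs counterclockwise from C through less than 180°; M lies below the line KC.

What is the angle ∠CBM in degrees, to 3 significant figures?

157°

Checks: |KC| = 30.90 ✓; |BD| = 9.700 ✓; ∠(BD, DM) = 90.00° ✓; |DM| = 27.50 ✓; |KM| = 55.82 ✓.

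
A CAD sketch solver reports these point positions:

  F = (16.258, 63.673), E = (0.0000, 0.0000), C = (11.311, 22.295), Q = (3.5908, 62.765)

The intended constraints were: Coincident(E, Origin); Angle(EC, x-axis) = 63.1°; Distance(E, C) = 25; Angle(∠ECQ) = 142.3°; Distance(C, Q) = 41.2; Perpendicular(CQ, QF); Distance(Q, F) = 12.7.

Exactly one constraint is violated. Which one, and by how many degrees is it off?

Perpendicular(CQ, QF) — off by 6.70°.

E = (0.00, 0.00) ✓; EC at 63.10° ✓; |EC| = 25.00 ✓; ∠ECQ = 142.3° ✓; |CQ| = 41.20 ✓; ∠(CQ, QF) = 96.70° ✗; |QF| = 12.70 ✓.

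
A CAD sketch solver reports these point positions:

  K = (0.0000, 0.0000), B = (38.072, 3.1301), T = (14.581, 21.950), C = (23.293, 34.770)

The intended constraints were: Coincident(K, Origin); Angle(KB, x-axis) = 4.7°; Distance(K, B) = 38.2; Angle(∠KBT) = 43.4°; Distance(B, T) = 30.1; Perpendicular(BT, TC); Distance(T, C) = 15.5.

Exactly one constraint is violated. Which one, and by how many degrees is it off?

Perpendicular(BT, TC) — off by 4.50°.

K = (0.00, 0.00) ✓; KB at 4.700° ✓; |KB| = 38.20 ✓; ∠KBT = 43.40° ✓; |BT| = 30.10 ✓; ∠(BT, TC) = 85.50° ✗; |TC| = 15.50 ✓.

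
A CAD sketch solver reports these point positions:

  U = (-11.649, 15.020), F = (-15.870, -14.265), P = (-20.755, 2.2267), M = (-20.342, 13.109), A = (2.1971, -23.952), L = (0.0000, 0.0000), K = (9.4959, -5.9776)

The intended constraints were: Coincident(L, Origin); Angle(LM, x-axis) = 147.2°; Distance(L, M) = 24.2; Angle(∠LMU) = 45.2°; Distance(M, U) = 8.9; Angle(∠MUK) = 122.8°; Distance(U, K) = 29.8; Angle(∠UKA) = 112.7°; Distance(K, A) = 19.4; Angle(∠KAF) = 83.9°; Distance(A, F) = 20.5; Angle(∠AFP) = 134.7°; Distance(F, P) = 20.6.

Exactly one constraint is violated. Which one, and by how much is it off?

Distance(F, P) = 20.6 — off by 3.40.

L = (0.00, 0.00) ✓; LM at 147.2° ✓; |LM| = 24.20 ✓; ∠LMU = 45.20° ✓; |MU| = 8.901 ✓; ∠MUK = 122.8° ✓; |UK| = 29.80 ✓; ∠UKA = 112.7° ✓; |KA| = 19.40 ✓; ∠KAF = 83.90° ✓; |AF| = 20.50 ✓; ∠AFP = 134.7° ✓; |FP| = 17.20 ✗.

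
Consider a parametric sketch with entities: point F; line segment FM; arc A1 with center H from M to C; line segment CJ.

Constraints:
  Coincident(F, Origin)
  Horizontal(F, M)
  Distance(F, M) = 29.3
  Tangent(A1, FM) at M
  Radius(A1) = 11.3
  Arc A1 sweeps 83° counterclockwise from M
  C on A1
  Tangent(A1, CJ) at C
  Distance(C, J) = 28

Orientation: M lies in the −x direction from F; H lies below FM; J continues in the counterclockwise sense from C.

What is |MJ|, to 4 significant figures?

40.45

F is at the origin; F and M share the same y with |FM| = 29.3 and M on the −x side, so M = (-29.30, 0.000). A1 meets FM tangentially, so HM is at right angles to FM, so H = M + (0, -11.3) = (-29.30, -11.30). On A1, M sits at bearing 90° from H; an 83° counterclockwise sweep puts C at bearing 173°, so C = H + 11.3·(cos 173°, sin 173°) = (-40.52, -9.923). Tangency of A1 to CJ means the radius HC is perpendicular to CJ, so CJ runs along (−sin 173°, cos 173°); with |CJ| = 28.0, J = (-43.93, -37.71). Then |MJ| = |J − M| = 40.45.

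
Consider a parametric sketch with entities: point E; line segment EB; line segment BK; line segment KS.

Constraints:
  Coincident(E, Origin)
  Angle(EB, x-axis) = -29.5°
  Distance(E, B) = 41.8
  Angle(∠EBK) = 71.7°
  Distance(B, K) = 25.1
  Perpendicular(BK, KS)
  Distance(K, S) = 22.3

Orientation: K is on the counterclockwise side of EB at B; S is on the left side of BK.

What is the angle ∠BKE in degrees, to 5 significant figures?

73.209°

E is at the origin; EB runs at -29.5° with length 41.8, so B = 41.8·(cos -29.5°, sin -29.5°) = (36.381, -20.583). ∠EBK = 71.7°, so BK runs at -29.5° + (180° − 71.7°) = 78.800° from the x-axis; with |BK| = 25.1, K = B + 25.1·(cos 78.800°, sin 78.800°) = (41.256, 4.0387). Then cos ∠BKE = KB·KE / (|KB||KE|), giving 73.209°.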